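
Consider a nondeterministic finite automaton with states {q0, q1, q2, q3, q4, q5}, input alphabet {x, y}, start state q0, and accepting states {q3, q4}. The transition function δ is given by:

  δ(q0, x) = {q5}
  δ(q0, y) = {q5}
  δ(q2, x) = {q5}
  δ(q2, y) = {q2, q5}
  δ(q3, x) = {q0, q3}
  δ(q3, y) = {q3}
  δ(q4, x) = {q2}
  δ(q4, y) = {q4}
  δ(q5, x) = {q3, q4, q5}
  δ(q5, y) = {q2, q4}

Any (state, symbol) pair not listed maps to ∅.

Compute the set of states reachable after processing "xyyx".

{q2, q3, q4, q5}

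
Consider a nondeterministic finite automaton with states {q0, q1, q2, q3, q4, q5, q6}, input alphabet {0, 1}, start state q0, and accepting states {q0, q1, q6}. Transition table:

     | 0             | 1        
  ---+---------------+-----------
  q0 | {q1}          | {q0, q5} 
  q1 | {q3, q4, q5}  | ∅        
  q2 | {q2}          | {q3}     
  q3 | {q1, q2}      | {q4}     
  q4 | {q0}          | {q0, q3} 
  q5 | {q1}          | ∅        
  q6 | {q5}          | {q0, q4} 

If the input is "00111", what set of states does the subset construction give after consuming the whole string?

{q0, q3, q4, q5}

Start in {q0}.
Read '0': q0→{q1}; now {q1}.
Read '0': q1→{q3, q4, q5}; now {q3, q4, q5}.
Read '1': q3→{q4}, q4→{q0, q3}, q5→∅; now {q0, q3, q4}.
Read '1': q0→{q0, q5}, q3→{q4}, q4→{q0, q3}; now {q0, q3, q4, q5}.
Read '1': q0→{q0, q5}, q3→{q4}, q4→{q0, q3}, q5→∅; now {q0, q3, q4, q5}.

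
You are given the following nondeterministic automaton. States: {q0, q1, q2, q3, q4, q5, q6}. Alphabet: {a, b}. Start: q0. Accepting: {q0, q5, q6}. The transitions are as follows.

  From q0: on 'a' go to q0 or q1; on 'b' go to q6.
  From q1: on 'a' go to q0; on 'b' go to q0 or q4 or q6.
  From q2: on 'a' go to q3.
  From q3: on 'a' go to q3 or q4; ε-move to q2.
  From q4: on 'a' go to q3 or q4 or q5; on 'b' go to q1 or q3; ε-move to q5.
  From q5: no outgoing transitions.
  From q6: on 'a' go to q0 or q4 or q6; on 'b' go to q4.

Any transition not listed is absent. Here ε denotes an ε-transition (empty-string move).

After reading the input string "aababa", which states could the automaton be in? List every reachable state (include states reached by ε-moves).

Start in {q0}.
Read 'a': q0→{q0, q1}; now {q0, q1}.
Read 'a': q0→{q0, q1}, q1→{q0}; now {q0, q1}.
Read 'b': q0→{q6}, q1→{q0, q4, q6}; union {q0, q4, q6}; ε-closure = {q0, q4, q5, q6}.
Read 'a': q0→{q0, q1}, q4→{q3, q4, q5}, q5→∅, q6→{q0, q4, q6}; union {q0, q1, q3, q4, q5, q6}; ε-closure = {q0, q1, q2, q3, q4, q5, q6}.
Read 'b': q0→{q6}, q1→{q0, q4, q6}, q2→∅, q3→∅, q4→{q1, q3}, q5→∅, q6→{q4}; union {q0, q1, q3, q4, q6}; ε-closure = {q0, q1, q2, q3, q4, q5, q6}.
Read 'a': q0→{q0, q1}, q1→{q0}, q2→{q3}, q3→{q3, q4}, q4→{q3, q4, q5}, q5→∅, q6→{q0, q4, q6}; union {q0, q1, q3, q4, q5, q6}; ε-closure = {q0, q1, q2, q3, q4, q5, q6}.

{q0, q1, q2, q3, q4, q5, q6}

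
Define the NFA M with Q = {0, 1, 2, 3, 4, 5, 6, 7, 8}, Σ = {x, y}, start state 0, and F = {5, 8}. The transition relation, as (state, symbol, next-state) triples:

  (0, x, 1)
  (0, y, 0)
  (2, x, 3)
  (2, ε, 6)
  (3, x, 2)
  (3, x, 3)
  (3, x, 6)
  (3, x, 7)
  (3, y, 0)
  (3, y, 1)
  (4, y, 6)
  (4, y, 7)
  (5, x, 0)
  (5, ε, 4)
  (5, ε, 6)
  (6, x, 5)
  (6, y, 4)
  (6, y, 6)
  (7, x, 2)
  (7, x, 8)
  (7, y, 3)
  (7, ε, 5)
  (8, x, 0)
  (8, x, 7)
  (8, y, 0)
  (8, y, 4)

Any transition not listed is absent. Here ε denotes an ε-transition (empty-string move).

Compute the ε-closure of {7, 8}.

{4, 5, 6, 7, 8}

Begin with {7, 8}.
ε-move 7 → 5; add 5.
ε-move 5 → 4; add 4.
ε-move 5 → 6; add 6.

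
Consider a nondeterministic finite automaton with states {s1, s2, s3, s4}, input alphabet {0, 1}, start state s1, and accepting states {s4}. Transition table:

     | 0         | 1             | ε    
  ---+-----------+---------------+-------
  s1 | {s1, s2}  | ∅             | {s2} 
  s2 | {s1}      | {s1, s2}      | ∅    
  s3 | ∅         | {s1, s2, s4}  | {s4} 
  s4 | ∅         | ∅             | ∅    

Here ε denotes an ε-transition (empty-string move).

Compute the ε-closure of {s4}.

{s4}

Begin with {s4}.
No ε-moves leave this set, so the closure equals the set itself.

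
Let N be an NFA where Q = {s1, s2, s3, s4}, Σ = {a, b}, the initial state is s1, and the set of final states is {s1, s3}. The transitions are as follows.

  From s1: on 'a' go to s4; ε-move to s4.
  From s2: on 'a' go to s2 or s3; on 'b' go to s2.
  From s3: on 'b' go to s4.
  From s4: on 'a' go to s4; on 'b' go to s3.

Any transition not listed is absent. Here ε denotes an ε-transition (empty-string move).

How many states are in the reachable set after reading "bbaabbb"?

1

Start: ε-closure({s1}) = {s1, s4}.
Read 'b': s1→∅, s4→{s3}; now {s3}.
Read 'b': s3→{s4}; now {s4}.
Read 'a': s4→{s4}; now {s4}.
Read 'a': s4→{s4}; now {s4}.
Read 'b': s4→{s3}; now {s3}.
Read 'b': s3→{s4}; now {s4}.
Read 'b': s4→{s3}; now {s3}.
That set has 1 state.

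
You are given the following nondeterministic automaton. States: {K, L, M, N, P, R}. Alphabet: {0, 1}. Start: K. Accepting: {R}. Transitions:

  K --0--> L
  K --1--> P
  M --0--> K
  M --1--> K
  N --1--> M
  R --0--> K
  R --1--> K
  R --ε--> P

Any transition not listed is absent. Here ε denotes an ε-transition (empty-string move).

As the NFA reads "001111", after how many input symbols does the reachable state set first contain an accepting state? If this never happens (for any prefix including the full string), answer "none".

Start in {K}.
Read '0': K→{L}; now {L}.
Read '0': L→∅; now ∅.
The set is empty and remains empty for the remaining 4 symbols.
No reachable set along the way intersects F.

none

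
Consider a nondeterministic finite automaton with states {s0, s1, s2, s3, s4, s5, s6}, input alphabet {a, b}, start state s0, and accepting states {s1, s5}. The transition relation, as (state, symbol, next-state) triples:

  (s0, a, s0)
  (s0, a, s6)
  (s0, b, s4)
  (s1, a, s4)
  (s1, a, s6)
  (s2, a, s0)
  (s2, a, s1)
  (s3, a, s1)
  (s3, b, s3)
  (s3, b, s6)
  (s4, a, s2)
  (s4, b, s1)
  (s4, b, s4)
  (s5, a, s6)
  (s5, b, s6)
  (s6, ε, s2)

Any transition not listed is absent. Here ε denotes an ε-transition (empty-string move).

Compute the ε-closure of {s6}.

Begin with {s6}.
ε-move s6 → s2; add s2.

{s2, s6}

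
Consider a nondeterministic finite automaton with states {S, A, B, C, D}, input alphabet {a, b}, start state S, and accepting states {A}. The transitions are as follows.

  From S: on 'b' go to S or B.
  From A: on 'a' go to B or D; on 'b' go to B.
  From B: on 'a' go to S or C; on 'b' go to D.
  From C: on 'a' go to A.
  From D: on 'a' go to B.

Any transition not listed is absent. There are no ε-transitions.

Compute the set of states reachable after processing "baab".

Start in {S}.
Read 'b': S→{S, B}; now {S, B}.
Read 'a': S→∅, B→{S, C}; now {S, C}.
Read 'a': S→∅, C→{A}; now {A}.
Read 'b': A→{B}; now {B}.

{B}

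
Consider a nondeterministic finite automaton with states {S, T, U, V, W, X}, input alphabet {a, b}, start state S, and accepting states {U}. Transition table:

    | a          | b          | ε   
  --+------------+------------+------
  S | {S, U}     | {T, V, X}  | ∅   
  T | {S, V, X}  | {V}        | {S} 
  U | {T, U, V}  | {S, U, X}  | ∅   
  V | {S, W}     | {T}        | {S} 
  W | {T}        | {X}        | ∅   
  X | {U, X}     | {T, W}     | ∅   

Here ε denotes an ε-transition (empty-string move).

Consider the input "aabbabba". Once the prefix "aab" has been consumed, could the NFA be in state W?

Start in {S}.
Read 'a': S→{S, U}; now {S, U}.
Read 'a': S→{S, U}, U→{T, U, V}; now {S, T, U, V}.
Read 'b': S→{T, V, X}, T→{V}, U→{S, U, X}, V→{T}; now {S, T, U, V, X}.
State W is not in {S, T, U, V, X}.

No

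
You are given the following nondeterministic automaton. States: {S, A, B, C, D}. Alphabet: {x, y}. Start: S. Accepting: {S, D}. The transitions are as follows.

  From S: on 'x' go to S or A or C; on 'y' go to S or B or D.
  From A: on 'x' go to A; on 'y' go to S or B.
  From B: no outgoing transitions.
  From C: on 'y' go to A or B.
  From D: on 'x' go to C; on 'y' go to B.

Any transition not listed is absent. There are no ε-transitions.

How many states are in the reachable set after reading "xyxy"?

4

Start in {S}.
Read 'x': {S} → {S, A, C}.
Read 'y': {S, A, C} → {S, A, B, D}.
Read 'x': {S, A, B, D} → {S, A, C}.
Read 'y': {S, A, C} → {S, A, B, D}.
That set has 4 states.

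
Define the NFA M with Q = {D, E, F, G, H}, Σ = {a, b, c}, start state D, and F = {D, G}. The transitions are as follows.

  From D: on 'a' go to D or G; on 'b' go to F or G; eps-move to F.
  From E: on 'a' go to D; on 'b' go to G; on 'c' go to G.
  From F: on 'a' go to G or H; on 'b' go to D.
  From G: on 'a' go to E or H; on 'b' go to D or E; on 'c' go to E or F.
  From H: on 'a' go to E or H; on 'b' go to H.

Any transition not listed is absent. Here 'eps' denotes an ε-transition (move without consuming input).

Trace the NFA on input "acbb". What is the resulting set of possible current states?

Start: ε-closure({D}) = {D, F}.
Read 'a': {D, F} → {D, F, G, H}.
Read 'c': {D, F, G, H} → {E, F}.
Read 'b': {E, F} → {D, F, G}.
Read 'b': {D, F, G} → {D, E, F, G}.

{D, E, F, G}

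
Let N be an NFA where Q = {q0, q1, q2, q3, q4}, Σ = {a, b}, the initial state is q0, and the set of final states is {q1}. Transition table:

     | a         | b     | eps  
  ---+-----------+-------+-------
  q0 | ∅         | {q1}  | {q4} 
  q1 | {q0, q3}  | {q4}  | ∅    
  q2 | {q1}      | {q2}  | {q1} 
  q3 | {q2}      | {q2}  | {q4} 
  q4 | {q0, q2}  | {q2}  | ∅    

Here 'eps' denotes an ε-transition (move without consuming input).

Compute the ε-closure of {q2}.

{q1, q2}

Begin with {q2}.
ε-move q2 → q1; add q1.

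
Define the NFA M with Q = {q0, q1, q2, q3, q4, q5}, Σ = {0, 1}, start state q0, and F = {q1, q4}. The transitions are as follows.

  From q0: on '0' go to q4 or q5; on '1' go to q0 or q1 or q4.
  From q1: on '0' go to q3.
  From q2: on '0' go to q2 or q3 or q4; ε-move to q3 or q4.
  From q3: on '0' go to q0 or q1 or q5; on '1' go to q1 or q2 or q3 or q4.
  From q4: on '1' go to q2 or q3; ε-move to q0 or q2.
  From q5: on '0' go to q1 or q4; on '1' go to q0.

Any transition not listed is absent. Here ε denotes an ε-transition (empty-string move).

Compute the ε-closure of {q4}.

{q0, q2, q3, q4}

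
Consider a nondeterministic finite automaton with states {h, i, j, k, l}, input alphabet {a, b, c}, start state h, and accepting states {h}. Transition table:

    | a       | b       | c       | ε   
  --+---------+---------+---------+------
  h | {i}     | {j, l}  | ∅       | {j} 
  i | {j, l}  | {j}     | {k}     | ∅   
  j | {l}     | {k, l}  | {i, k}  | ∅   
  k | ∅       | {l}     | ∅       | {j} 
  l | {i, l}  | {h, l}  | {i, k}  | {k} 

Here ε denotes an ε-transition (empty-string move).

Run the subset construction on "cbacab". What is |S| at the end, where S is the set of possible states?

Start: ε-closure({h}) = {h, j}.
Read 'c': {h, j} → {i, j, k}.
Read 'b': {i, j, k} → {j, k, l}.
Read 'a': {j, k, l} → {i, j, k, l}.
Read 'c': {i, j, k, l} → {i, j, k}.
Read 'a': {i, j, k} → {j, k, l}.
Read 'b': {j, k, l} → {h, j, k, l}.
That set has 4 states.

4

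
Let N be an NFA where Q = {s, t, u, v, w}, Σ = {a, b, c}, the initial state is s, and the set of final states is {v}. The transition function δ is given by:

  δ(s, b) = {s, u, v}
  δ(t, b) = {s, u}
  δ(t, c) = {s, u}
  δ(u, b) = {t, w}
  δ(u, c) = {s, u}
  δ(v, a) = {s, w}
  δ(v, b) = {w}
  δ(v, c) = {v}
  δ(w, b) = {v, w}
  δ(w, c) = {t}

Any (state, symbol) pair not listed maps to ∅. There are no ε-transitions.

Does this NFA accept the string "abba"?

No

Start in {s}.
Read 'a': s→∅; now ∅.
The set is empty and remains empty for the remaining 3 symbols.
The final set ∅ contains no accepting state.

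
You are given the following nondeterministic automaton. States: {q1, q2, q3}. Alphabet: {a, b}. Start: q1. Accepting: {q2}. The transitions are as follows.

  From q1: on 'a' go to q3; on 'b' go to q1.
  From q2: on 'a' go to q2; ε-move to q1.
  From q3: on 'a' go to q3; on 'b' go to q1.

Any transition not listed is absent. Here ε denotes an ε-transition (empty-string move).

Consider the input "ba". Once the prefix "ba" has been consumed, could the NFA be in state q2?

No

Start in {q1}.
Read 'b': q1→{q1}; now {q1}.
Read 'a': q1→{q3}; now {q3}.
State q2 is not in {q3}.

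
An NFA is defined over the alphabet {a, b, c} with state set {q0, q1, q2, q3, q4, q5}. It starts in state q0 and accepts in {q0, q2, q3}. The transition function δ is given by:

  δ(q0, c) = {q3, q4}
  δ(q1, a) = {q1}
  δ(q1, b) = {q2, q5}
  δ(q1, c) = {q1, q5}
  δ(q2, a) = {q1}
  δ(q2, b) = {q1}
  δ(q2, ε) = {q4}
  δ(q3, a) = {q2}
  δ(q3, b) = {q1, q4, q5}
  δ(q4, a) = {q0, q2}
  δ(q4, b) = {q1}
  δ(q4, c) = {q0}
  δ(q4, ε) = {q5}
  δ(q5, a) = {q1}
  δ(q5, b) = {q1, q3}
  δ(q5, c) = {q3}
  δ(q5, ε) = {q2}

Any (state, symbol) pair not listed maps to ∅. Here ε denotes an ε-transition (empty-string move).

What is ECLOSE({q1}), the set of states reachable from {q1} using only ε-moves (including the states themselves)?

{q1}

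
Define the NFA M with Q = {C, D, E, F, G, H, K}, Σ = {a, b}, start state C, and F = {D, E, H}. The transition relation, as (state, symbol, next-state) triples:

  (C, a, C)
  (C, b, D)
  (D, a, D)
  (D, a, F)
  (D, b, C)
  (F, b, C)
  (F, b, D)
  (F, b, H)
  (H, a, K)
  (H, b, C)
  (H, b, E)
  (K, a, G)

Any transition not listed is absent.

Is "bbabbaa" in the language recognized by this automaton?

Start in {C}.
Read 'b': C→{D}; now {D}.
Read 'b': D→{C}; now {C}.
Read 'a': C→{C}; now {C}.
Read 'b': C→{D}; now {D}.
Read 'b': D→{C}; now {C}.
Read 'a': C→{C}; now {C}.
Read 'a': C→{C}; now {C}.
The final set {C} contains no accepting state.

No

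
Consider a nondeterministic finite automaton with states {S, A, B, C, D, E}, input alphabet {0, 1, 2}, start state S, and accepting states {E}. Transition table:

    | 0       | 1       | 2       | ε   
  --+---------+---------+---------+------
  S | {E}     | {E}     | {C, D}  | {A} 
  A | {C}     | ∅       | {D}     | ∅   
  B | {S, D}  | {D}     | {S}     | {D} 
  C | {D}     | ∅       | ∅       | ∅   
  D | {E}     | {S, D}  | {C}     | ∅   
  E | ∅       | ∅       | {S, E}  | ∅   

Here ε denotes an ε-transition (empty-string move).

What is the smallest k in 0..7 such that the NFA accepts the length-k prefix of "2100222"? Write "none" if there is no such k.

Start: ε-closure({S}) = {S, A}.
Read '2': {S, A} → {C, D}.
Read '1': {C, D} → {S, A, D}.
Read '0': {S, A, D} → {C, E}.
None of the earlier sets intersect F, but {C, E} does.

3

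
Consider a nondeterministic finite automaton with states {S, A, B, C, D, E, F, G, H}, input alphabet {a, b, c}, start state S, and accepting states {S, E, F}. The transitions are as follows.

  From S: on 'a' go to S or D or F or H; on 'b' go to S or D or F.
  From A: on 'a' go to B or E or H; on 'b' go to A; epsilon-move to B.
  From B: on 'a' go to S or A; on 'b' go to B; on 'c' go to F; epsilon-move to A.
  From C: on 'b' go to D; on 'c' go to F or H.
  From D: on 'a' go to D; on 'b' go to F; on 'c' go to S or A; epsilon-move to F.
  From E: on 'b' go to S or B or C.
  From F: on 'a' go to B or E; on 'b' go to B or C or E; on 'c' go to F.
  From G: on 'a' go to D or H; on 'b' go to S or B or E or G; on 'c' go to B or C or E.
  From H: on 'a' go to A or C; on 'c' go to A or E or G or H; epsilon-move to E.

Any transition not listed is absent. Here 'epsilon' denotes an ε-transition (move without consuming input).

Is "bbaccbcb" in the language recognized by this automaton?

Start in {S}.
Read 'b': S→{S, D, F}; now {S, D, F}.
Read 'b': S→{S, D, F}, D→{F}, F→{B, C, E}; union {S, B, C, D, E, F}; ε-closure = {S, A, B, C, D, E, F}.
Read 'a': S→{S, D, F, H}, A→{B, E, H}, B→{S, A}, C→∅, D→{D}, E→∅, F→{B, E}; now {S, A, B, D, E, F, H}.
Read 'c': S→∅, A→∅, B→{F}, D→{S, A}, E→∅, F→{F}, H→{A, E, G, H}; union {S, A, E, F, G, H}; ε-closure = {S, A, B, E, F, G, H}.
Read 'c': S→∅, A→∅, B→{F}, E→∅, F→{F}, G→{B, C, E}, H→{A, E, G, H}; now {A, B, C, E, F, G, H}.
Read 'b': A→{A}, B→{B}, C→{D}, E→{S, B, C}, F→{B, C, E}, G→{S, B, E, G}, H→∅; union {S, A, B, C, D, E, G}; ε-closure = {S, A, B, C, D, E, F, G}.
Read 'c': S→∅, A→∅, B→{F}, C→{F, H}, D→{S, A}, E→∅, F→{F}, G→{B, C, E}; now {S, A, B, C, E, F, H}.
Read 'b': S→{S, D, F}, A→{A}, B→{B}, C→{D}, E→{S, B, C}, F→{B, C, E}, H→∅; now {S, A, B, C, D, E, F}.
The final set {S, A, B, C, D, E, F} contains the accepting states S, E, F.

Yes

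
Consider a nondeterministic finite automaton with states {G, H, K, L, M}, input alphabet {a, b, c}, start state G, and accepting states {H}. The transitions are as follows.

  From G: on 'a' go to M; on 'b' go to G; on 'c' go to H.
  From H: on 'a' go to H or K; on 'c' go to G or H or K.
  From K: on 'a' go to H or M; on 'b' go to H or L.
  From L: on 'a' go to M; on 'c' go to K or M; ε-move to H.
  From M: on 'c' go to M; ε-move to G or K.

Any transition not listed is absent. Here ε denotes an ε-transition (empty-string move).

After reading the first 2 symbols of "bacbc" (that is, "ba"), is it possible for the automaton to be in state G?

Yes

Start in {G}.
Read 'b': {G} → {G}.
Read 'a': {G} → {G, K, M}.
State G is in {G, K, M}.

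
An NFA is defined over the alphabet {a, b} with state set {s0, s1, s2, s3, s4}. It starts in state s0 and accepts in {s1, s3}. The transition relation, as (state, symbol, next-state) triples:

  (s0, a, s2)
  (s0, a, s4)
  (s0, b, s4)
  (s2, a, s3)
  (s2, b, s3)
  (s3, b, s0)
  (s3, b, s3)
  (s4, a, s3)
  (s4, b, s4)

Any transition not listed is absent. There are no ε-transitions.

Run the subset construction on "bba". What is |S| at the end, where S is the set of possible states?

Start in {s0}.
Read 'b': s0→{s4}; now {s4}.
Read 'b': s4→{s4}; now {s4}.
Read 'a': s4→{s3}; now {s3}.
That set has 1 state.

1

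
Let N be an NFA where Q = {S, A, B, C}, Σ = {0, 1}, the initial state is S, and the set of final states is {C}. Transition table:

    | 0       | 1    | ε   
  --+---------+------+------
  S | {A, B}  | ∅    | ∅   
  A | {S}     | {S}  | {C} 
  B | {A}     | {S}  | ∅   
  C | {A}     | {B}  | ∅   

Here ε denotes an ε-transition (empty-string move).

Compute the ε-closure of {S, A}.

Begin with {S, A}.
ε-move A → C; add C.

{S, A, C}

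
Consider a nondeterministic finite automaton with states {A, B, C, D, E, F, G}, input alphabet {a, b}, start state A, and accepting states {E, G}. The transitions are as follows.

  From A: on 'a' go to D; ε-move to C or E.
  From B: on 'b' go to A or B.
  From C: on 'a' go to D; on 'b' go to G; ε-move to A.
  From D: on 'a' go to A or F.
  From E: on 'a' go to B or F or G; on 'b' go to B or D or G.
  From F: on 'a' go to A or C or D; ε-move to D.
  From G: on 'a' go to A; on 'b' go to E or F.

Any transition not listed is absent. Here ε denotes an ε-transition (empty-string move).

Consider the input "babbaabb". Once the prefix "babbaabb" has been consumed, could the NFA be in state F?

Start: ε-closure({A}) = {A, C, E}.
Read 'b': {A, C, E} → {B, D, G}.
Read 'a': {B, D, G} → {A, C, D, E, F}.
Read 'b': {A, C, D, E, F} → {B, D, G}.
Read 'b': {B, D, G} → {A, B, C, D, E, F}.
Read 'a': {A, B, C, D, E, F} → {A, B, C, D, E, F, G}.
Read 'a': {A, B, C, D, E, F, G} → {A, B, C, D, E, F, G}.
Read 'b': {A, B, C, D, E, F, G} → {A, B, C, D, E, F, G}.
Read 'b': {A, B, C, D, E, F, G} → {A, B, C, D, E, F, G}.
State F is in {A, B, C, D, E, F, G}.

Yes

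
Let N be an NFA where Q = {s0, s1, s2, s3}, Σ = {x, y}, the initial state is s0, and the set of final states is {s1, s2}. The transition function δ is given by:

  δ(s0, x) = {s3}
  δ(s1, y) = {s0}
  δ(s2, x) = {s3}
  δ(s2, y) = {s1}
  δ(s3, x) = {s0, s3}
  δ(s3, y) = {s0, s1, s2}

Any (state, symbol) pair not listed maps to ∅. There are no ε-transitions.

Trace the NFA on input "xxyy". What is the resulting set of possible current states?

{s0, s1}

Start in {s0}.
Read 'x': {s0} → {s3}.
Read 'x': {s3} → {s0, s3}.
Read 'y': {s0, s3} → {s0, s1, s2}.
Read 'y': {s0, s1, s2} → {s0, s1}.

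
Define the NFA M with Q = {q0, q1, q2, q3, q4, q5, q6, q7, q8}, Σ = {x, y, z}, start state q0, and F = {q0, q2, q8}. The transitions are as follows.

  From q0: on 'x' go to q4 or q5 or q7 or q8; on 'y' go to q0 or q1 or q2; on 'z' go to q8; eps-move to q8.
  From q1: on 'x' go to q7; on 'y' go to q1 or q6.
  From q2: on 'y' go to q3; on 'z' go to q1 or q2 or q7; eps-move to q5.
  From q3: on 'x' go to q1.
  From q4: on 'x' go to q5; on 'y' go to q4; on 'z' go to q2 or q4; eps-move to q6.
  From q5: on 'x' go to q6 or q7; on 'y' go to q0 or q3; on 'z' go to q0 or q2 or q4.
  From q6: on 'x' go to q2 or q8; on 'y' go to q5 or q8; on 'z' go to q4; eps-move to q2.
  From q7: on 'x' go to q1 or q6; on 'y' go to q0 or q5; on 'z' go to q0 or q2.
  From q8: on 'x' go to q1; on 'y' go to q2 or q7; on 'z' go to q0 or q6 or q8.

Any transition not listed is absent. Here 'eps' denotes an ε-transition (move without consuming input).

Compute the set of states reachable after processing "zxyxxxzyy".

{q0, q1, q2, q3, q4, q5, q6, q7, q8}

Start: ε-closure({q0}) = {q0, q8}.
Read 'z': q0→{q8}, q8→{q0, q6, q8}; union {q0, q6, q8}; ε-closure = {q0, q2, q5, q6, q8}.
Read 'x': q0→{q4, q5, q7, q8}, q2→∅, q5→{q6, q7}, q6→{q2, q8}, q8→{q1}; now {q1, q2, q4, q5, q6, q7, q8}.
Read 'y': q1→{q1, q6}, q2→{q3}, q4→{q4}, q5→{q0, q3}, q6→{q5, q8}, q7→{q0, q5}, q8→{q2, q7}; now {q0, q1, q2, q3, q4, q5, q6, q7, q8}.
Read 'x': q0→{q4, q5, q7, q8}, q1→{q7}, q2→∅, q3→{q1}, q4→{q5}, q5→{q6, q7}, q6→{q2, q8}, q7→{q1, q6}, q8→{q1}; now {q1, q2, q4, q5, q6, q7, q8}.
Read 'x': q1→{q7}, q2→∅, q4→{q5}, q5→{q6, q7}, q6→{q2, q8}, q7→{q1, q6}, q8→{q1}; now {q1, q2, q5, q6, q7, q8}.
Read 'x': q1→{q7}, q2→∅, q5→{q6, q7}, q6→{q2, q8}, q7→{q1, q6}, q8→{q1}; union {q1, q2, q6, q7, q8}; ε-closure = {q1, q2, q5, q6, q7, q8}.
Read 'z': q1→∅, q2→{q1, q2, q7}, q5→{q0, q2, q4}, q6→{q4}, q7→{q0, q2}, q8→{q0, q6, q8}; union {q0, q1, q2, q4, q6, q7, q8}; ε-closure = {q0, q1, q2, q4, q5, q6, q7, q8}.
Read 'y': q0→{q0, q1, q2}, q1→{q1, q6}, q2→{q3}, q4→{q4}, q5→{q0, q3}, q6→{q5, q8}, q7→{q0, q5}, q8→{q2, q7}; now {q0, q1, q2, q3, q4, q5, q6, q7, q8}.
Read 'y': q0→{q0, q1, q2}, q1→{q1, q6}, q2→{q3}, q3→∅, q4→{q4}, q5→{q0, q3}, q6→{q5, q8}, q7→{q0, q5}, q8→{q2, q7}; now {q0, q1, q2, q3, q4, q5, q6, q7, q8}.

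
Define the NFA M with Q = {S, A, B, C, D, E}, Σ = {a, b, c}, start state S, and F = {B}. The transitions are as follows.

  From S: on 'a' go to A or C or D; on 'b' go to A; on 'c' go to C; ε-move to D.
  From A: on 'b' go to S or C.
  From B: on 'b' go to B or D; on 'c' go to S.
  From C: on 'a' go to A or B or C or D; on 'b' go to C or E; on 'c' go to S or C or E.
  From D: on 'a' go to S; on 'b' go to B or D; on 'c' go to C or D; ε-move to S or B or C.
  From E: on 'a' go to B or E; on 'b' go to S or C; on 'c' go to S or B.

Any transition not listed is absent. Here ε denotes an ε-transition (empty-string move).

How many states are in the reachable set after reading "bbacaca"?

Start: ε-closure({S}) = {S, B, C, D}.
Read 'b': S→{A}, B→{B, D}, C→{C, E}, D→{B, D}; union {A, B, C, D, E}; ε-closure = {S, A, B, C, D, E}.
Read 'b': S→{A}, A→{S, C}, B→{B, D}, C→{C, E}, D→{B, D}, E→{S, C}; now {S, A, B, C, D, E}.
Read 'a': S→{A, C, D}, A→∅, B→∅, C→{A, B, C, D}, D→{S}, E→{B, E}; now {S, A, B, C, D, E}.
Read 'c': S→{C}, A→∅, B→{S}, C→{S, C, E}, D→{C, D}, E→{S, B}; now {S, B, C, D, E}.
Read 'a': S→{A, C, D}, B→∅, C→{A, B, C, D}, D→{S}, E→{B, E}; now {S, A, B, C, D, E}.
Read 'c': S→{C}, A→∅, B→{S}, C→{S, C, E}, D→{C, D}, E→{S, B}; now {S, B, C, D, E}.
Read 'a': S→{A, C, D}, B→∅, C→{A, B, C, D}, D→{S}, E→{B, E}; now {S, A, B, C, D, E}.
That set has 6 states.

6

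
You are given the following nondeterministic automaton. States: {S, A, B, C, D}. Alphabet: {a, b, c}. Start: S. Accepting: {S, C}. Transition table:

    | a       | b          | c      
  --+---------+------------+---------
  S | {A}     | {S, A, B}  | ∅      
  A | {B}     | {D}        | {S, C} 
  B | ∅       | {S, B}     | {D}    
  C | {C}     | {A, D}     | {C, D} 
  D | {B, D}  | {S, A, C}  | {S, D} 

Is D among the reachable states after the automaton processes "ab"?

Start in {S}.
Read 'a': S→{A}; now {A}.
Read 'b': A→{D}; now {D}.
State D is in {D}.

Yes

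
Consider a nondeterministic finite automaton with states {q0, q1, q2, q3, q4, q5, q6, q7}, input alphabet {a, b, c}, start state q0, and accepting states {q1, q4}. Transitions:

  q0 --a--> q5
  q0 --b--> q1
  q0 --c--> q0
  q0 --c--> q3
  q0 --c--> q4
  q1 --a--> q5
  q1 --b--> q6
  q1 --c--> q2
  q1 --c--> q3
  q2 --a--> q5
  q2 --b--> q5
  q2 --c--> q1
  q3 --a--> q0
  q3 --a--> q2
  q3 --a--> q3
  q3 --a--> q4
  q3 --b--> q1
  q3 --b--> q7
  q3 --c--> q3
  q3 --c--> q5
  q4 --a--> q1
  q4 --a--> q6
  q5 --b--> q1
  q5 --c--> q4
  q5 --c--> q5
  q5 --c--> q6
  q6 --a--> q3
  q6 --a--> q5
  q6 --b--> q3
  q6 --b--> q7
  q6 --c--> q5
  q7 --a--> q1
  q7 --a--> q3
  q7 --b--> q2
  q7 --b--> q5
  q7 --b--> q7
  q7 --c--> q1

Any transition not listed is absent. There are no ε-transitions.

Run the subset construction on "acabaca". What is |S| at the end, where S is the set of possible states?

7

Start in {q0}.
Read 'a': q0→{q5}; now {q5}.
Read 'c': q5→{q4, q5, q6}; now {q4, q5, q6}.
Read 'a': q4→{q1, q6}, q5→∅, q6→{q3, q5}; now {q1, q3, q5, q6}.
Read 'b': q1→{q6}, q3→{q1, q7}, q5→{q1}, q6→{q3, q7}; now {q1, q3, q6, q7}.
Read 'a': q1→{q5}, q3→{q0, q2, q3, q4}, q6→{q3, q5}, q7→{q1, q3}; now {q0, q1, q2, q3, q4, q5}.
Read 'c': q0→{q0, q3, q4}, q1→{q2, q3}, q2→{q1}, q3→{q3, q5}, q4→∅, q5→{q4, q5, q6}; now {q0, q1, q2, q3, q4, q5, q6}.
Read 'a': q0→{q5}, q1→{q5}, q2→{q5}, q3→{q0, q2, q3, q4}, q4→{q1, q6}, q5→∅, q6→{q3, q5}; now {q0, q1, q2, q3, q4, q5, q6}.
That set has 7 states.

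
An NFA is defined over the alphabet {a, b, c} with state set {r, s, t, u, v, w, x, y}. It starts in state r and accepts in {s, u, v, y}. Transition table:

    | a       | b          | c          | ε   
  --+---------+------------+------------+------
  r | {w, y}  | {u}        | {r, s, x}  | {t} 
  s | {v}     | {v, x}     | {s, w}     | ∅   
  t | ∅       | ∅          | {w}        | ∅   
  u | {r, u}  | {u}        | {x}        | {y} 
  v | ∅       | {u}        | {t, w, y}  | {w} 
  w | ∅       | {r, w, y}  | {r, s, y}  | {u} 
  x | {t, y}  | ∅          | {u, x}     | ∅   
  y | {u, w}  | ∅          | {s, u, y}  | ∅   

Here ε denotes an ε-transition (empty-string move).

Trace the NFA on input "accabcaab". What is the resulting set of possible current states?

{r, t, u, w, y}

Start: ε-closure({r}) = {r, t}.
Read 'a': r→{w, y}, t→∅; union {w, y}; ε-closure = {u, w, y}.
Read 'c': u→{x}, w→{r, s, y}, y→{s, u, y}; union {r, s, u, x, y}; ε-closure = {r, s, t, u, x, y}.
Read 'c': r→{r, s, x}, s→{s, w}, t→{w}, u→{x}, x→{u, x}, y→{s, u, y}; union {r, s, u, w, x, y}; ε-closure = {r, s, t, u, w, x, y}.
Read 'a': r→{w, y}, s→{v}, t→∅, u→{r, u}, w→∅, x→{t, y}, y→{u, w}; now {r, t, u, v, w, y}.
Read 'b': r→{u}, t→∅, u→{u}, v→{u}, w→{r, w, y}, y→∅; union {r, u, w, y}; ε-closure = {r, t, u, w, y}.
Read 'c': r→{r, s, x}, t→{w}, u→{x}, w→{r, s, y}, y→{s, u, y}; union {r, s, u, w, x, y}; ε-closure = {r, s, t, u, w, x, y}.
Read 'a': r→{w, y}, s→{v}, t→∅, u→{r, u}, w→∅, x→{t, y}, y→{u, w}; now {r, t, u, v, w, y}.
Read 'a': r→{w, y}, t→∅, u→{r, u}, v→∅, w→∅, y→{u, w}; union {r, u, w, y}; ε-closure = {r, t, u, w, y}.
Read 'b': r→{u}, t→∅, u→{u}, w→{r, w, y}, y→∅; union {r, u, w, y}; ε-closure = {r, t, u, w, y}.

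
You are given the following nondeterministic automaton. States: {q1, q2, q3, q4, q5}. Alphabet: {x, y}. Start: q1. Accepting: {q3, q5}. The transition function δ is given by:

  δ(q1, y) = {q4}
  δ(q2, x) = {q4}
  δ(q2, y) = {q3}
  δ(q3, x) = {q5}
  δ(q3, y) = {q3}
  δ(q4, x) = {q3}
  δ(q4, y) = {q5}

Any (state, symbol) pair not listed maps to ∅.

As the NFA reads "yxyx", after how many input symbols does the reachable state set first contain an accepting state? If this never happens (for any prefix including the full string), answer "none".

Start in {q1}.
Read 'y': {q1} → {q4}.
Read 'x': {q4} → {q3}.
None of the earlier sets intersect F, but {q3} does.

2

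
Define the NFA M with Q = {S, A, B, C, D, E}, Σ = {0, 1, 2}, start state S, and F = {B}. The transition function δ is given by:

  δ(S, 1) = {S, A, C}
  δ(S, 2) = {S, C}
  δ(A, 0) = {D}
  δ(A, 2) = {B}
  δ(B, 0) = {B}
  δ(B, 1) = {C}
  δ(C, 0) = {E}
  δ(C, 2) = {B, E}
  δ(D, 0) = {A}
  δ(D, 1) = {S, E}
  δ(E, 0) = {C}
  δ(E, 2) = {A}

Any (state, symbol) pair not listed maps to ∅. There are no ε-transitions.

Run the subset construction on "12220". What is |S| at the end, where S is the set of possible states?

Start in {S}.
Read '1': {S} → {S, A, C}.
Read '2': {S, A, C} → {S, B, C, E}.
Read '2': {S, B, C, E} → {S, A, B, C, E}.
Read '2': {S, A, B, C, E} → {S, A, B, C, E}.
Read '0': {S, A, B, C, E} → {B, C, D, E}.
That set has 4 states.

4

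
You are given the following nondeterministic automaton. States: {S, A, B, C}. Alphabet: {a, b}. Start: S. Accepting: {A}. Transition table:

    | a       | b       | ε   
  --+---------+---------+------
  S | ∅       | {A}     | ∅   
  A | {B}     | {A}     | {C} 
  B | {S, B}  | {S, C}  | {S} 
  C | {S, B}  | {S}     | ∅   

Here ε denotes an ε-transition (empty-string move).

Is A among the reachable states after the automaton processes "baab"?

Start in {S}.
Read 'b': S→{A}; union {A}; ε-closure = {A, C}.
Read 'a': A→{B}, C→{S, B}; now {S, B}.
Read 'a': S→∅, B→{S, B}; now {S, B}.
Read 'b': S→{A}, B→{S, C}; now {S, A, C}.
State A is in {S, A, C}.

Yes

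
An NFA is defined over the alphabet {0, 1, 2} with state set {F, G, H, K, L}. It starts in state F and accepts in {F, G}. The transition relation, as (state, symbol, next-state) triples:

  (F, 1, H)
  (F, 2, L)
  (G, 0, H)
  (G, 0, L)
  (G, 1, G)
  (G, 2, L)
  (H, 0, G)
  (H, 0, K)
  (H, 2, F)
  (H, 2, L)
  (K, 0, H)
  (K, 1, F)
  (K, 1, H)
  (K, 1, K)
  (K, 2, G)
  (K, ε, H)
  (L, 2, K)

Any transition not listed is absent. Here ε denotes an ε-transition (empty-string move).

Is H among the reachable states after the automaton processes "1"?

Yes

Start in {F}.
Read '1': {F} → {H}.
State H is in {H}.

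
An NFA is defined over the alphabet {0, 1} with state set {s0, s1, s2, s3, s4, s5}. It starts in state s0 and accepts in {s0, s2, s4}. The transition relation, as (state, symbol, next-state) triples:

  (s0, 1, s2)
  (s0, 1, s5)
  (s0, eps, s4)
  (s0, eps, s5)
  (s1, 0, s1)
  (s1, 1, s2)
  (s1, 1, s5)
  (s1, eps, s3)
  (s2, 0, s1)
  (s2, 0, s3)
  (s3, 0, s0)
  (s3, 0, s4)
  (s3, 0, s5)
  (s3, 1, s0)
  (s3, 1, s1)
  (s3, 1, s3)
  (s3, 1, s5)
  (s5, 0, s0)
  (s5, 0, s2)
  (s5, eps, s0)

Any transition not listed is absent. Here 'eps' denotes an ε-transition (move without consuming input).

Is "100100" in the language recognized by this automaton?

Yes

Start: ε-closure({s0}) = {s0, s4, s5}.
Read '1': s0→{s2, s5}, s4→∅, s5→∅; union {s2, s5}; ε-closure = {s0, s2, s4, s5}.
Read '0': s0→∅, s2→{s1, s3}, s4→∅, s5→{s0, s2}; union {s0, s1, s2, s3}; ε-closure = {s0, s1, s2, s3, s4, s5}.
Read '0': s0→∅, s1→{s1}, s2→{s1, s3}, s3→{s0, s4, s5}, s4→∅, s5→{s0, s2}; now {s0, s1, s2, s3, s4, s5}.
Read '1': s0→{s2, s5}, s1→{s2, s5}, s2→∅, s3→{s0, s1, s3, s5}, s4→∅, s5→∅; union {s0, s1, s2, s3, s5}; ε-closure = {s0, s1, s2, s3, s4, s5}.
Read '0': s0→∅, s1→{s1}, s2→{s1, s3}, s3→{s0, s4, s5}, s4→∅, s5→{s0, s2}; now {s0, s1, s2, s3, s4, s5}.
Read '0': s0→∅, s1→{s1}, s2→{s1, s3}, s3→{s0, s4, s5}, s4→∅, s5→{s0, s2}; now {s0, s1, s2, s3, s4, s5}.
The final set {s0, s1, s2, s3, s4, s5} contains the accepting states s0, s2, s4.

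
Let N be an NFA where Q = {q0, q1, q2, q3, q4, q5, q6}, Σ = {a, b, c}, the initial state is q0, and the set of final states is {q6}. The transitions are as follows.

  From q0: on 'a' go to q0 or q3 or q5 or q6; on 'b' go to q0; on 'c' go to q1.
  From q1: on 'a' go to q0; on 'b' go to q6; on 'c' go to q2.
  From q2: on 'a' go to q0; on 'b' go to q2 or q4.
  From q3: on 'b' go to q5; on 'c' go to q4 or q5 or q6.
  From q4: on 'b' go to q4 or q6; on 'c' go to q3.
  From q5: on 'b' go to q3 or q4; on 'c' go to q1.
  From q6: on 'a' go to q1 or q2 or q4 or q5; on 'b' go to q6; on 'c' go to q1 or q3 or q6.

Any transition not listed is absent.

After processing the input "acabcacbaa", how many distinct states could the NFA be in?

4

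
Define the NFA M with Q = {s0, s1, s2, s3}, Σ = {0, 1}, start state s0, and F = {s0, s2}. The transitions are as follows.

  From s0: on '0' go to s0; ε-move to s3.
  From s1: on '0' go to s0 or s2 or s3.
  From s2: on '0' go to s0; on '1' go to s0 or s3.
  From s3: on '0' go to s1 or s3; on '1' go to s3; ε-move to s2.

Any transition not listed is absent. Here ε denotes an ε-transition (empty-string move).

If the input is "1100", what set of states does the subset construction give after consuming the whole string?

{s0, s1, s2, s3}

Start: ε-closure({s0}) = {s0, s2, s3}.
Read '1': s0→∅, s2→{s0, s3}, s3→{s3}; union {s0, s3}; ε-closure = {s0, s2, s3}.
Read '1': s0→∅, s2→{s0, s3}, s3→{s3}; union {s0, s3}; ε-closure = {s0, s2, s3}.
Read '0': s0→{s0}, s2→{s0}, s3→{s1, s3}; union {s0, s1, s3}; ε-closure = {s0, s1, s2, s3}.
Read '0': s0→{s0}, s1→{s0, s2, s3}, s2→{s0}, s3→{s1, s3}; now {s0, s1, s2, s3}.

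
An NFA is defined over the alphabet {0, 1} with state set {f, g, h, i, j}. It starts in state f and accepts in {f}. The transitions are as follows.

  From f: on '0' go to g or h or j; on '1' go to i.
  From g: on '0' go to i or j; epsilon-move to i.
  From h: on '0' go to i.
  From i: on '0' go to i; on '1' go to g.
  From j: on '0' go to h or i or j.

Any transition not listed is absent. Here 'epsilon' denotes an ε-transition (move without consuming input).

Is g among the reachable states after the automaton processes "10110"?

No

Start in {f}.
Read '1': f→{i}; now {i}.
Read '0': i→{i}; now {i}.
Read '1': i→{g}; union {g}; ε-closure = {g, i}.
Read '1': g→∅, i→{g}; union {g}; ε-closure = {g, i}.
Read '0': g→{i, j}, i→{i}; now {i, j}.
State g is not in {i, j}.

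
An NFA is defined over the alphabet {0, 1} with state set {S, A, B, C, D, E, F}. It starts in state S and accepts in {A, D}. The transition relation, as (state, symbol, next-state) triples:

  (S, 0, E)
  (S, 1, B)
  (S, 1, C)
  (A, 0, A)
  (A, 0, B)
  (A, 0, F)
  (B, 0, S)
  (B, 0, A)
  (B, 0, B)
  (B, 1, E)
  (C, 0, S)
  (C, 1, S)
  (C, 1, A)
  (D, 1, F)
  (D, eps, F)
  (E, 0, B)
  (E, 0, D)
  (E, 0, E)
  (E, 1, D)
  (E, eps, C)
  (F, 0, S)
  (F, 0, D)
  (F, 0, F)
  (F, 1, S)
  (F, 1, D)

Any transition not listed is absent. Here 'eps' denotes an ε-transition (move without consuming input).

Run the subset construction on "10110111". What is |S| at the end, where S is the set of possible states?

Start in {S}.
Read '1': {S} → {B, C}.
Read '0': {B, C} → {S, A, B}.
Read '1': {S, A, B} → {B, C, E}.
Read '1': {B, C, E} → {S, A, C, D, E, F}.
Read '0': {S, A, C, D, E, F} → {S, A, B, C, D, E, F}.
Read '1': {S, A, B, C, D, E, F} → {S, A, B, C, D, E, F}.
Read '1': {S, A, B, C, D, E, F} → {S, A, B, C, D, E, F}.
Read '1': {S, A, B, C, D, E, F} → {S, A, B, C, D, E, F}.
That set has 7 states.

7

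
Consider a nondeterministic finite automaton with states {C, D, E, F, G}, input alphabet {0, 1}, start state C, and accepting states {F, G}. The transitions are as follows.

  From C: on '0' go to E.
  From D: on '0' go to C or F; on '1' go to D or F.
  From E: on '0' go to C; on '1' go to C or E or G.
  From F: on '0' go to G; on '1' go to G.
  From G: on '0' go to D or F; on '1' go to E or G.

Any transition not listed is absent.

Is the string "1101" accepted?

Start in {C}.
Read '1': C→∅; now ∅.
The set is empty and remains empty for the remaining 3 symbols.
The final set ∅ contains no accepting state.

No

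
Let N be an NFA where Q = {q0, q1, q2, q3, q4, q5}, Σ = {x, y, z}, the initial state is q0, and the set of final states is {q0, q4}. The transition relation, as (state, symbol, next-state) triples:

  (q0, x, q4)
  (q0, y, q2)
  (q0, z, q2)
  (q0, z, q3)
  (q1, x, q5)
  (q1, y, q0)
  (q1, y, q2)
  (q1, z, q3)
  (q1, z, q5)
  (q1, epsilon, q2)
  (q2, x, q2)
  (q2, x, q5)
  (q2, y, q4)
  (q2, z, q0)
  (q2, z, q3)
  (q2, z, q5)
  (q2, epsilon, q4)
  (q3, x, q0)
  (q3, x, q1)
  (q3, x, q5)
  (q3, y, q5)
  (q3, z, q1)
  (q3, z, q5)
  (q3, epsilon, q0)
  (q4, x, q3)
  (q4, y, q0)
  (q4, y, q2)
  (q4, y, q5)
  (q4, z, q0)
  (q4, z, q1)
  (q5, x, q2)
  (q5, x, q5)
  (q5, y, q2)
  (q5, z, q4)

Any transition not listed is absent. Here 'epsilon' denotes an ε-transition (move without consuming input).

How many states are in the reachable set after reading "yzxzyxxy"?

Start in {q0}.
Read 'y': {q0} → {q2, q4}.
Read 'z': {q2, q4} → {q0, q1, q2, q3, q4, q5}.
Read 'x': {q0, q1, q2, q3, q4, q5} → {q0, q1, q2, q3, q4, q5}.
Read 'z': {q0, q1, q2, q3, q4, q5} → {q0, q1, q2, q3, q4, q5}.
Read 'y': {q0, q1, q2, q3, q4, q5} → {q0, q2, q4, q5}.
Read 'x': {q0, q2, q4, q5} → {q0, q2, q3, q4, q5}.
Read 'x': {q0, q2, q3, q4, q5} → {q0, q1, q2, q3, q4, q5}.
Read 'y': {q0, q1, q2, q3, q4, q5} → {q0, q2, q4, q5}.
That set has 4 states.

4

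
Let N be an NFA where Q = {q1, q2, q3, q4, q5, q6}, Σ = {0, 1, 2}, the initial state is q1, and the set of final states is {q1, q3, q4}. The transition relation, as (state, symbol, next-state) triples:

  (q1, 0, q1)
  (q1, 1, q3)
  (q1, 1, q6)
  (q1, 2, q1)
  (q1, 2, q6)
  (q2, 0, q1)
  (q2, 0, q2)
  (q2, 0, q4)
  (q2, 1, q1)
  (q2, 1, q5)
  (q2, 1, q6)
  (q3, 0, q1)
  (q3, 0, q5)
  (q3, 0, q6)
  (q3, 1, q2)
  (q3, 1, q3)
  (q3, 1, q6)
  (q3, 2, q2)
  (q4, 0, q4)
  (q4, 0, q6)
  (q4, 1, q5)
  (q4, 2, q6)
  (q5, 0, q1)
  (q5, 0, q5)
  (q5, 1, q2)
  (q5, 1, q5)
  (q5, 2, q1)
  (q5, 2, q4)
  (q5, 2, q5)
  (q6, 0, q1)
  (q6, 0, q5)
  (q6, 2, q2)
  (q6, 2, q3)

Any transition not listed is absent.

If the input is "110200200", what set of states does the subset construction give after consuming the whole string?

{q1, q2, q4, q5, q6}

Start in {q1}.
Read '1': q1→{q3, q6}; now {q3, q6}.
Read '1': q3→{q2, q3, q6}, q6→∅; now {q2, q3, q6}.
Read '0': q2→{q1, q2, q4}, q3→{q1, q5, q6}, q6→{q1, q5}; now {q1, q2, q4, q5, q6}.
Read '2': q1→{q1, q6}, q2→∅, q4→{q6}, q5→{q1, q4, q5}, q6→{q2, q3}; now {q1, q2, q3, q4, q5, q6}.
Read '0': q1→{q1}, q2→{q1, q2, q4}, q3→{q1, q5, q6}, q4→{q4, q6}, q5→{q1, q5}, q6→{q1, q5}; now {q1, q2, q4, q5, q6}.
Read '0': q1→{q1}, q2→{q1, q2, q4}, q4→{q4, q6}, q5→{q1, q5}, q6→{q1, q5}; now {q1, q2, q4, q5, q6}.
Read '2': q1→{q1, q6}, q2→∅, q4→{q6}, q5→{q1, q4, q5}, q6→{q2, q3}; now {q1, q2, q3, q4, q5, q6}.
Read '0': q1→{q1}, q2→{q1, q2, q4}, q3→{q1, q5, q6}, q4→{q4, q6}, q5→{q1, q5}, q6→{q1, q5}; now {q1, q2, q4, q5, q6}.
Read '0': q1→{q1}, q2→{q1, q2, q4}, q4→{q4, q6}, q5→{q1, q5}, q6→{q1, q5}; now {q1, q2, q4, q5, q6}.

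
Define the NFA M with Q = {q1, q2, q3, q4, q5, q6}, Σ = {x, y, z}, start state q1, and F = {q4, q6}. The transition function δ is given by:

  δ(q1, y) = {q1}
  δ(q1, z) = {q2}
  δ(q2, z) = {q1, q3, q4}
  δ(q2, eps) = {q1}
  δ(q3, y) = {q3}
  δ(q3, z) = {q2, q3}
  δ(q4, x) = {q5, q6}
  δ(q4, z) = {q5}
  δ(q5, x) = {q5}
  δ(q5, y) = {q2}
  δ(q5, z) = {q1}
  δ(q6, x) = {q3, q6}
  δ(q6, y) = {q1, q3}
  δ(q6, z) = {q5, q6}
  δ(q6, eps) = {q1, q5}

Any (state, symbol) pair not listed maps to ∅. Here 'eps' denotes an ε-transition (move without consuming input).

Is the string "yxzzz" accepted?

No

Start in {q1}.
Read 'y': {q1} → {q1}.
Read 'x': {q1} → ∅.
The set is empty and remains empty for the remaining 3 symbols.
The final set ∅ contains no accepting state.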